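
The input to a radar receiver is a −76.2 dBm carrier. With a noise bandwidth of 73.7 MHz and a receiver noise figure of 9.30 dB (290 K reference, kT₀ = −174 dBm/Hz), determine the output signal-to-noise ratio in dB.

Noise floor: N = −174 + 10 log₁₀(B) + NF
10 log₁₀(7.37×10⁷) = 78.67 dB
N = −174 + 78.67 + 9.30 = −86.03 dBm
SNR = P_sig − N = −76.2 − (−86.03) = 9.83 dB → 9.8 dB

9.8 dB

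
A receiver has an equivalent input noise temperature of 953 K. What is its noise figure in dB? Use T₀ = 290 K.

6.32 dB

F = 1 + T_e/T₀ = 1 + 953/290 = 4.28621
NF = 10 log₁₀(4.28621) = 6.32 dB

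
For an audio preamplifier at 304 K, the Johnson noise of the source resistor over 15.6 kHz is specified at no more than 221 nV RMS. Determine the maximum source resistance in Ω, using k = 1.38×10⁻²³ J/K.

Johnson–Nyquist: V_n = √(4kTRB) ⇒ R = V_n² / (4kTB)
4kTB = 4 × 1.38×10⁻²³ × 304 × 1.56×10⁴ = 2.62×10⁻¹⁶
R = (2.21×10⁻⁷)² / 2.62×10⁻¹⁶ = 1.87×10² Ω = 187 Ω

187 Ω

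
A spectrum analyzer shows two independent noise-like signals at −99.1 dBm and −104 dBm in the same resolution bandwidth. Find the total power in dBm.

−97.9 dBm

Convert to linear, add, convert back:
P₁ = 1.23×10⁻¹³ W, P₂ = 3.98×10⁻¹⁴ W
P_tot = 1.63×10⁻¹³ W → 10 log₁₀(P_tot / 10⁻³) = −97.9 dBm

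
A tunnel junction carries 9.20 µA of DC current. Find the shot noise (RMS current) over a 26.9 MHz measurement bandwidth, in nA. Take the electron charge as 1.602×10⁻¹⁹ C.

8.90 nA

I_n = √(2qI·B)
2qI·B = 2 × 1.602×10⁻¹⁹ × 9.20×10⁻⁶ × 2.69×10⁷ = 7.93×10⁻¹⁷ A²
I_n = √(7.93×10⁻¹⁷) = 8.90×10⁻⁹ A = 8.90 nA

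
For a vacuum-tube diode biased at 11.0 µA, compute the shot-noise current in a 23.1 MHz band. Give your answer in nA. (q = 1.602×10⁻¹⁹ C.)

I_n = √(2qI·B)
2qI·B = 2 × 1.602×10⁻¹⁹ × 1.10×10⁻⁵ × 2.31×10⁷ = 8.14×10⁻¹⁷ A²
I_n = √(8.14×10⁻¹⁷) = 9.02×10⁻⁹ A = 9.02 nA

9.02 nA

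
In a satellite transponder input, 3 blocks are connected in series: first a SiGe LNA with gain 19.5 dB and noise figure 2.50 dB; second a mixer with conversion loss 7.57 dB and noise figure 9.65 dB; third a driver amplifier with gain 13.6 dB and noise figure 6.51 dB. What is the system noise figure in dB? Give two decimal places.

3.21 dB

Convert to linear (a loss of L dB is a gain of −L dB): F_i = 10^(NF_i/10), G_i = 10^(G_i,dB/10)
  Stage 1: F_1 = 10^(2.50/10) = 1.778, G_1 = 10^(19.5/10) = 89.13
  Stage 2: F_2 = 10^(9.65/10) = 9.226, G_2 = 10^(−7.57/10) = 0.1750
  Stage 3: F_3 = 10^(6.51/10) = 4.477, G_3 = 10^(13.6/10) = 22.91
Friis cascade:
  F = 1.778 + (9.226 − 1)/89.13 + (4.477 − 1)/15.60 = 2.094
NF = 10 log₁₀(2.094) = 3.21 dB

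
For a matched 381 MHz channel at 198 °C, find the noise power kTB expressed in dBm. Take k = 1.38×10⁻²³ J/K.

T = 198 °C + 273.15 = 471.15 K
P_n = kTB = 1.38×10⁻²³ × 471.15 × 3.81×10⁸ = 2.48×10⁻¹² W
In dBm: 10 log₁₀(2.48×10⁻¹² / 10⁻³) = −86.1 dBm

−86.1 dBm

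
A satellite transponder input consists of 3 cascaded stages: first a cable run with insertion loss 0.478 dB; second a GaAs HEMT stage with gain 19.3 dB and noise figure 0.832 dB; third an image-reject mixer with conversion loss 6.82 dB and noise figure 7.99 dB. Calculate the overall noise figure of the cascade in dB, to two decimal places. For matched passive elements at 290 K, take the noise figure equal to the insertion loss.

Convert to linear (a loss of L dB is a gain of −L dB): F_i = 10^(NF_i/10), G_i = 10^(G_i,dB/10)
  Stage 1: F_1 = 10^(0.478/10) = 1.116, G_1 = 10^(−0.478/10) = 0.8958
  Stage 2: F_2 = 10^(0.832/10) = 1.211, G_2 = 10^(19.3/10) = 85.11
  Stage 3: F_3 = 10^(7.99/10) = 6.295, G_3 = 10^(−6.82/10) = 0.2080
Friis cascade:
  F = 1.116 + (1.211 − 1)/0.8958 + (6.295 − 1)/76.24 = 1.422
NF = 10 log₁₀(1.422) = 1.53 dB

1.53 dB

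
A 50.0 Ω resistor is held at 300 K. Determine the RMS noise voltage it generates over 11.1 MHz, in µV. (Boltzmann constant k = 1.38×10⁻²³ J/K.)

V_n = √(4kTRB)
4kTRB = 4 × 1.38×10⁻²³ × 300 × 5.00×10¹ × 1.11×10⁷ = 9.19×10⁻¹² V²
V_n = √(9.19×10⁻¹²) = 3.03×10⁻⁶ V = 3.03 µV

3.03 µV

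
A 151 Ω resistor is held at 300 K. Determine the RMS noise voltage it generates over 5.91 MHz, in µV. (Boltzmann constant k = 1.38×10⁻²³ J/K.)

V_n = √(4kTRB)
4kTRB = 4 × 1.38×10⁻²³ × 300 × 1.51×10² × 5.91×10⁶ = 1.48×10⁻¹¹ V²
V_n = √(1.48×10⁻¹¹) = 3.84×10⁻⁶ V = 3.84 µV

3.84 µV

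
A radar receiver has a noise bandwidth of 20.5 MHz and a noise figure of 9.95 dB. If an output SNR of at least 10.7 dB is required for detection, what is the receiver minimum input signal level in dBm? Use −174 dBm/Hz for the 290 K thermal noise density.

−80.2 dBm

Sensitivity = −174 + 10 log₁₀(B) + NF + SNR_min
= −174 + 73.12 + 9.95 + 10.7
= −80.23 dBm → −80.2 dBm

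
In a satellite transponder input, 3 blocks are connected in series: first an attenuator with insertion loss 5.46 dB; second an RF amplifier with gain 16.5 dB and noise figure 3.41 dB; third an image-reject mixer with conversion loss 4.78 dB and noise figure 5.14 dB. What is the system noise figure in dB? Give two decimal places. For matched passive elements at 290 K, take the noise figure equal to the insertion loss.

8.97 dB

Convert to linear (a loss of L dB is a gain of −L dB): F_i = 10^(NF_i/10), G_i = 10^(G_i,dB/10)
  Stage 1: F_1 = 10^(5.46/10) = 3.516, G_1 = 10^(−5.46/10) = 0.2844
  Stage 2: F_2 = 10^(3.41/10) = 2.193, G_2 = 10^(16.5/10) = 44.67
  Stage 3: F_3 = 10^(5.14/10) = 3.266, G_3 = 10^(−4.78/10) = 0.3327
Friis cascade:
  F = 3.516 + (2.193 − 1)/0.2844 + (3.266 − 1)/12.71 = 7.887
NF = 10 log₁₀(7.887) = 8.97 dB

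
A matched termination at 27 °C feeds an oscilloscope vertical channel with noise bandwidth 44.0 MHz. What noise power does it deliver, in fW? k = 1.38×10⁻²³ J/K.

T = 27 °C + 273.15 = 300.15 K
P_n = kTB = 1.38×10⁻²³ × 300.15 × 4.40×10⁷ = 1.82×10⁻¹³ W = 182 fW

182 fW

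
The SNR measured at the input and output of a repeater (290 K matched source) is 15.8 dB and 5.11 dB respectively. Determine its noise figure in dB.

NF (dB) = SNR_in(dB) − SNR_out(dB) when the source is at T₀
NF = 15.8 − 5.11 = 10.69 dB

10.69 dB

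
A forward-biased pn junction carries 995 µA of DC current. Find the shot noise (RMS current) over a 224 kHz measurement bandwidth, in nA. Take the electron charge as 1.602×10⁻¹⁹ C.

I_n = √(2qI·B)
2qI·B = 2 × 1.602×10⁻¹⁹ × 9.95×10⁻⁴ × 2.24×10⁵ = 7.14×10⁻¹⁷ A²
I_n = √(7.14×10⁻¹⁷) = 8.45×10⁻⁹ A = 8.45 nA

8.45 nA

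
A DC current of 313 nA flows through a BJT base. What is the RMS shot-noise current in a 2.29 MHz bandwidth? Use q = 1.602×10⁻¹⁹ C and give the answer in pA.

479 pA

I_n = √(2qI·B)
2qI·B = 2 × 1.602×10⁻¹⁹ × 3.13×10⁻⁷ × 2.29×10⁶ = 2.30×10⁻¹⁹ A²
I_n = √(2.30×10⁻¹⁹) = 4.79×10⁻¹⁰ A = 479 pA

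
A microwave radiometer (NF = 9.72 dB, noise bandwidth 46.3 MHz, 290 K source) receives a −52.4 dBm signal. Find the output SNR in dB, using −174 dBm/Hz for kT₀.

Noise floor: N = −174 + 10 log₁₀(B) + NF
10 log₁₀(4.63×10⁷) = 76.66 dB
N = −174 + 76.66 + 9.72 = −87.62 dBm
SNR = P_sig − N = −52.4 − (−87.62) = 35.22 dB → 35.2 dB

35.2 dB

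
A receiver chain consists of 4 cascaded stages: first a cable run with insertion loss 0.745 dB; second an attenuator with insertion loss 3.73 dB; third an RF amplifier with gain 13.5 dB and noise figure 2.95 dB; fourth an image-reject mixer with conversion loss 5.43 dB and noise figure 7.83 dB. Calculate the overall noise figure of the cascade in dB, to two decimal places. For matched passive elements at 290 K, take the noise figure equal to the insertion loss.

7.90 dB

Convert to linear (a loss of L dB is a gain of −L dB): F_i = 10^(NF_i/10), G_i = 10^(G_i,dB/10)
  Stage 1: F_1 = 10^(0.745/10) = 1.187, G_1 = 10^(−0.745/10) = 0.8424
  Stage 2: F_2 = 10^(3.73/10) = 2.360, G_2 = 10^(−3.73/10) = 0.4236
  Stage 3: F_3 = 10^(2.95/10) = 1.972, G_3 = 10^(13.5/10) = 22.39
  Stage 4: F_4 = 10^(7.83/10) = 6.067, G_4 = 10^(−5.43/10) = 0.2864
Friis cascade:
  F = 1.187 + (2.360 − 1)/0.8424 + (1.972 − 1)/0.3569 + (6.067 − 1)/7.989 = 6.161
NF = 10 log₁₀(6.161) = 7.90 dB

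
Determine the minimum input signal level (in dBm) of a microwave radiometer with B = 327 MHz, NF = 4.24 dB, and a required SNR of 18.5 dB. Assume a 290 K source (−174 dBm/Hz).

−66.1 dBm

Sensitivity = −174 + 10 log₁₀(B) + NF + SNR_min
= −174 + 85.15 + 4.24 + 18.5
= −66.11 dBm → −66.1 dBm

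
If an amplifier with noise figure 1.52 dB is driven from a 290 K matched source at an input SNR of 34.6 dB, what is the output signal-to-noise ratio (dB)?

By definition F = SNR_in/SNR_out, so in dB: SNR_out = SNR_in − NF
SNR_out = 34.6 − 1.52 = 33.08 dB

33.08 dB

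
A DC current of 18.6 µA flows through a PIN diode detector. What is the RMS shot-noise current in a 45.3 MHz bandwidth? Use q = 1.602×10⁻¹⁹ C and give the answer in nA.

16.4 nA

I_n = √(2qI·B)
2qI·B = 2 × 1.602×10⁻¹⁹ × 1.86×10⁻⁵ × 4.53×10⁷ = 2.70×10⁻¹⁶ A²
I_n = √(2.70×10⁻¹⁶) = 1.64×10⁻⁸ A = 16.4 nA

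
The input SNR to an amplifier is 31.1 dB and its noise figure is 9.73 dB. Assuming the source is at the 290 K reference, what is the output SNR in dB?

21.37 dB

By definition F = SNR_in/SNR_out, so in dB: SNR_out = SNR_in − NF
SNR_out = 31.1 − 9.73 = 21.37 dB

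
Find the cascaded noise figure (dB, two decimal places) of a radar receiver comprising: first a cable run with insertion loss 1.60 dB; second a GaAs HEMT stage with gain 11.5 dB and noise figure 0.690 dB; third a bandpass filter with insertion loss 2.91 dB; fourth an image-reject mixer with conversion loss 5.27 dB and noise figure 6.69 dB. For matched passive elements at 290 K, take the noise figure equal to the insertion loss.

Convert to linear (a loss of L dB is a gain of −L dB): F_i = 10^(NF_i/10), G_i = 10^(G_i,dB/10)
  Stage 1: F_1 = 10^(1.60/10) = 1.445, G_1 = 10^(−1.60/10) = 0.6918
  Stage 2: F_2 = 10^(0.690/10) = 1.172, G_2 = 10^(11.5/10) = 14.13
  Stage 3: F_3 = 10^(2.91/10) = 1.954, G_3 = 10^(−2.91/10) = 0.5117
  Stage 4: F_4 = 10^(6.69/10) = 4.667, G_4 = 10^(−5.27/10) = 0.2972
Friis cascade:
  F = 1.445 + (1.172 − 1)/0.6918 + (1.954 − 1)/9.772 + (4.667 − 1)/5.000 = 2.525
NF = 10 log₁₀(2.525) = 4.02 dB

4.02 dB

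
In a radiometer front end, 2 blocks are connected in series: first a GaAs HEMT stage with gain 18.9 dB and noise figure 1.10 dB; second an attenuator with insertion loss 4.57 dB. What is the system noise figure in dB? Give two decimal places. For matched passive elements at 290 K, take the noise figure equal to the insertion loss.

1.18 dB

Convert to linear (a loss of L dB is a gain of −L dB): F_i = 10^(NF_i/10), G_i = 10^(G_i,dB/10)
  Stage 1: F_1 = 10^(1.10/10) = 1.288, G_1 = 10^(18.9/10) = 77.62
  Stage 2: F_2 = 10^(4.57/10) = 2.864, G_2 = 10^(−4.57/10) = 0.3491
Friis cascade:
  F = 1.288 + (2.864 − 1)/77.62 = 1.312
NF = 10 log₁₀(1.312) = 1.18 dB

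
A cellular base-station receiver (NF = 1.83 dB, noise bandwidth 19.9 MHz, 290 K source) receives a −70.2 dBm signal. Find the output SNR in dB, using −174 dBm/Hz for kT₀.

Noise floor: N = −174 + 10 log₁₀(B) + NF
10 log₁₀(1.99×10⁷) = 72.99 dB
N = −174 + 72.99 + 1.83 = −99.18 dBm
SNR = P_sig − N = −70.2 − (−99.18) = 28.98 dB → 29.0 dB

29.0 dB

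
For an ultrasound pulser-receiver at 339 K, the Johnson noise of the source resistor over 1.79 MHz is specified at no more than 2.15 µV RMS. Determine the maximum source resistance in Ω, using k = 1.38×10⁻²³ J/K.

Johnson–Nyquist: V_n = √(4kTRB) ⇒ R = V_n² / (4kTB)
4kTB = 4 × 1.38×10⁻²³ × 339 × 1.79×10⁶ = 3.35×10⁻¹⁴
R = (2.15×10⁻⁶)² / 3.35×10⁻¹⁴ = 1.38×10² Ω = 138 Ω

138 Ω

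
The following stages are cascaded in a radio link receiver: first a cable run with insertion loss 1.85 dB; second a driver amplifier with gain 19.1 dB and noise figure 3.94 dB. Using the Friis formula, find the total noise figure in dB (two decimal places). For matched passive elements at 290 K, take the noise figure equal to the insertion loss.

Convert to linear (a loss of L dB is a gain of −L dB): F_i = 10^(NF_i/10), G_i = 10^(G_i,dB/10)
  Stage 1: F_1 = 10^(1.85/10) = 1.531, G_1 = 10^(−1.85/10) = 0.6531
  Stage 2: F_2 = 10^(3.94/10) = 2.477, G_2 = 10^(19.1/10) = 81.28
Friis cascade:
  F = 1.531 + (2.477 − 1)/0.6531 = 3.793
NF = 10 log₁₀(3.793) = 5.79 dB

5.79 dB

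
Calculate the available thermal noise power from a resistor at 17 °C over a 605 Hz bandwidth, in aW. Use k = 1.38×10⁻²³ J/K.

2.42 aW

T = 17 °C + 273.15 = 290.15 K
P_n = kTB = 1.38×10⁻²³ × 290.15 × 6.05×10² = 2.42×10⁻¹⁸ W = 2.42 aW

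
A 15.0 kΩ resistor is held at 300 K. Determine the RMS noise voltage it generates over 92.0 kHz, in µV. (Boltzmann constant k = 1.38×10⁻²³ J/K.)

V_n = √(4kTRB)
4kTRB = 4 × 1.38×10⁻²³ × 300 × 1.50×10⁴ × 9.20×10⁴ = 2.29×10⁻¹¹ V²
V_n = √(2.29×10⁻¹¹) = 4.78×10⁻⁶ V = 4.78 µV

4.78 µV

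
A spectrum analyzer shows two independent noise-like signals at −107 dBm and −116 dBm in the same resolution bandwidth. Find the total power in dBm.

−106.5 dBm

Convert to linear, add, convert back:
P₁ = 2.00×10⁻¹⁴ W, P₂ = 2.51×10⁻¹⁵ W
P_tot = 2.25×10⁻¹⁴ W → 10 log₁₀(P_tot / 10⁻³) = −106.5 dBm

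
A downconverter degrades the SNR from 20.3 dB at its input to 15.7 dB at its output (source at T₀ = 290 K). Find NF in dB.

NF (dB) = SNR_in(dB) − SNR_out(dB) when the source is at T₀
NF = 20.3 − 15.7 = 4.6 dB

4.6 dB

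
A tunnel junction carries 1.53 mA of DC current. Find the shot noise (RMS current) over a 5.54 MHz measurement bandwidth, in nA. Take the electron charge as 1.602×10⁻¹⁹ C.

52.1 nA

I_n = √(2qI·B)
2qI·B = 2 × 1.602×10⁻¹⁹ × 1.53×10⁻³ × 5.54×10⁶ = 2.72×10⁻¹⁵ A²
I_n = √(2.72×10⁻¹⁵) = 5.21×10⁻⁸ A = 52.1 nA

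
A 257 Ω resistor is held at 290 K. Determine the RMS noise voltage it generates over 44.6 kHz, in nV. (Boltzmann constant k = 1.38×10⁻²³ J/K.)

428 nV

V_n = √(4kTRB)
4kTRB = 4 × 1.38×10⁻²³ × 290 × 2.57×10² × 4.46×10⁴ = 1.83×10⁻¹³ V²
V_n = √(1.83×10⁻¹³) = 4.28×10⁻⁷ V = 428 nV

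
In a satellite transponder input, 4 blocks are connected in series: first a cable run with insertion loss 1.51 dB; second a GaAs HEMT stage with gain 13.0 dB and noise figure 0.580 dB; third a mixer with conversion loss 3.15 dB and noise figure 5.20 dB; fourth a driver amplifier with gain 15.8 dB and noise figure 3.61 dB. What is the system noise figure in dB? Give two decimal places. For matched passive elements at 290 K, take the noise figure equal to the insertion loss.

2.95 dB

Convert to linear (a loss of L dB is a gain of −L dB): F_i = 10^(NF_i/10), G_i = 10^(G_i,dB/10)
  Stage 1: F_1 = 10^(1.51/10) = 1.416, G_1 = 10^(−1.51/10) = 0.7063
  Stage 2: F_2 = 10^(0.580/10) = 1.143, G_2 = 10^(13.0/10) = 19.95
  Stage 3: F_3 = 10^(5.20/10) = 3.311, G_3 = 10^(−3.15/10) = 0.4842
  Stage 4: F_4 = 10^(3.61/10) = 2.296, G_4 = 10^(15.8/10) = 38.02
Friis cascade:
  F = 1.416 + (1.143 − 1)/0.7063 + (3.311 − 1)/14.09 + (2.296 − 1)/6.823 = 1.972
NF = 10 log₁₀(1.972) = 2.95 dB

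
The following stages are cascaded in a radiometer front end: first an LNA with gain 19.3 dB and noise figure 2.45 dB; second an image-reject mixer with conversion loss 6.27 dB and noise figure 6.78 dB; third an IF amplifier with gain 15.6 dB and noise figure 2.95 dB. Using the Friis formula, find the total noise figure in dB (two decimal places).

Convert to linear (a loss of L dB is a gain of −L dB): F_i = 10^(NF_i/10), G_i = 10^(G_i,dB/10)
  Stage 1: F_1 = 10^(2.45/10) = 1.758, G_1 = 10^(19.3/10) = 85.11
  Stage 2: F_2 = 10^(6.78/10) = 4.764, G_2 = 10^(−6.27/10) = 0.2360
  Stage 3: F_3 = 10^(2.95/10) = 1.972, G_3 = 10^(15.6/10) = 36.31
Friis cascade:
  F = 1.758 + (4.764 − 1)/85.11 + (1.972 − 1)/20.09 = 1.851
NF = 10 log₁₀(1.851) = 2.67 dB

2.67 dB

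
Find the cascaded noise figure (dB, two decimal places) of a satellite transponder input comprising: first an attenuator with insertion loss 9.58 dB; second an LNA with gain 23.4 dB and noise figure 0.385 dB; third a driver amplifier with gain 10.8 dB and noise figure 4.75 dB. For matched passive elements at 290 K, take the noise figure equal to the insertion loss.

Convert to linear (a loss of L dB is a gain of −L dB): F_i = 10^(NF_i/10), G_i = 10^(G_i,dB/10)
  Stage 1: F_1 = 10^(9.58/10) = 9.078, G_1 = 10^(−9.58/10) = 0.1102
  Stage 2: F_2 = 10^(0.385/10) = 1.093, G_2 = 10^(23.4/10) = 218.8
  Stage 3: F_3 = 10^(4.75/10) = 2.985, G_3 = 10^(10.8/10) = 12.02
Friis cascade:
  F = 9.078 + (1.093 − 1)/0.1102 + (2.985 − 1)/24.10 = 10.00
NF = 10 log₁₀(10.00) = 10.00 dB

10.00 dB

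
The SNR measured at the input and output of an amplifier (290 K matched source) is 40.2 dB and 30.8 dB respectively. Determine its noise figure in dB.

9.4 dB

NF (dB) = SNR_in(dB) − SNR_out(dB) when the source is at T₀
NF = 40.2 − 30.8 = 9.4 dB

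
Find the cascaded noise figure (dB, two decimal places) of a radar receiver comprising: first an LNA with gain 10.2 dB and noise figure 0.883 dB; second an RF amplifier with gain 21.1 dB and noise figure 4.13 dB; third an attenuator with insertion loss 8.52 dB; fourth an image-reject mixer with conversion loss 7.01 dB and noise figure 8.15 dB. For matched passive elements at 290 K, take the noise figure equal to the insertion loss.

1.49 dB

Convert to linear (a loss of L dB is a gain of −L dB): F_i = 10^(NF_i/10), G_i = 10^(G_i,dB/10)
  Stage 1: F_1 = 10^(0.883/10) = 1.225, G_1 = 10^(10.2/10) = 10.47
  Stage 2: F_2 = 10^(4.13/10) = 2.588, G_2 = 10^(21.1/10) = 128.8
  Stage 3: F_3 = 10^(8.52/10) = 7.112, G_3 = 10^(−8.52/10) = 0.1406
  Stage 4: F_4 = 10^(8.15/10) = 6.531, G_4 = 10^(−7.01/10) = 0.1991
Friis cascade:
  F = 1.225 + (2.588 − 1)/10.47 + (7.112 − 1)/1349 + (6.531 − 1)/189.7 = 1.411
NF = 10 log₁₀(1.411) = 1.49 dB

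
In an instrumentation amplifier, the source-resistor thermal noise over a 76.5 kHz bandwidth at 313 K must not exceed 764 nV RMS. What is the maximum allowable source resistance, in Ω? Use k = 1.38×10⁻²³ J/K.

Johnson–Nyquist: V_n = √(4kTRB) ⇒ R = V_n² / (4kTB)
4kTB = 4 × 1.38×10⁻²³ × 313 × 7.65×10⁴ = 1.32×10⁻¹⁵
R = (7.64×10⁻⁷)² / 1.32×10⁻¹⁵ = 4.42×10² Ω = 442 Ω

442 Ω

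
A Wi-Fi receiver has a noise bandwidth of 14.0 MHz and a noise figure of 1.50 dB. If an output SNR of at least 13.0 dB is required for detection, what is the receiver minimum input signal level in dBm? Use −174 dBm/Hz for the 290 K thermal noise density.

Sensitivity = −174 + 10 log₁₀(B) + NF + SNR_min
= −174 + 71.46 + 1.50 + 13.0
= −88.04 dBm → −88.0 dBm

−88.0 dBm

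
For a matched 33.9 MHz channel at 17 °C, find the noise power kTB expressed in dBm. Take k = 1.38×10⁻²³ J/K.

−98.7 dBm

T = 17 °C + 273.15 = 290.15 K
P_n = kTB = 1.38×10⁻²³ × 290.15 × 3.39×10⁷ = 1.36×10⁻¹³ W
In dBm: 10 log₁₀(1.36×10⁻¹³ / 10⁻³) = −98.7 dBm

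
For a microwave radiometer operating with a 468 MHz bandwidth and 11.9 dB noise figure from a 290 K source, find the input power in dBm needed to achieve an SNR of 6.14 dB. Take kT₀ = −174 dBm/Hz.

Sensitivity = −174 + 10 log₁₀(B) + NF + SNR_min
= −174 + 86.7 + 11.9 + 6.14
= −69.26 dBm → −69.3 dBm

−69.3 dBm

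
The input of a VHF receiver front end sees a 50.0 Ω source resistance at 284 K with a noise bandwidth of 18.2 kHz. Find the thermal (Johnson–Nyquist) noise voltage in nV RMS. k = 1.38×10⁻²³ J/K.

119 nV

V_n = √(4kTRB)
4kTRB = 4 × 1.38×10⁻²³ × 284 × 5.00×10¹ × 1.82×10⁴ = 1.43×10⁻¹⁴ V²
V_n = √(1.43×10⁻¹⁴) = 1.19×10⁻⁷ V = 119 nV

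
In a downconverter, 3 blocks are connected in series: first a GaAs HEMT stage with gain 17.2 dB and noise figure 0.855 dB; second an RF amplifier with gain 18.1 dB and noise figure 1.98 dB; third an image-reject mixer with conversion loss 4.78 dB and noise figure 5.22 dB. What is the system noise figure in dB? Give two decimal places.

0.90 dB

Convert to linear (a loss of L dB is a gain of −L dB): F_i = 10^(NF_i/10), G_i = 10^(G_i,dB/10)
  Stage 1: F_1 = 10^(0.855/10) = 1.218, G_1 = 10^(17.2/10) = 52.48
  Stage 2: F_2 = 10^(1.98/10) = 1.578, G_2 = 10^(18.1/10) = 64.57
  Stage 3: F_3 = 10^(5.22/10) = 3.327, G_3 = 10^(−4.78/10) = 0.3327
Friis cascade:
  F = 1.218 + (1.578 − 1)/52.48 + (3.327 − 1)/3388 = 1.229
NF = 10 log₁₀(1.229) = 0.90 dB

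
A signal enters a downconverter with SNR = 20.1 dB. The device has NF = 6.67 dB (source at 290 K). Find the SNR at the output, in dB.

13.43 dB

By definition F = SNR_in/SNR_out, so in dB: SNR_out = SNR_in − NF
SNR_out = 20.1 − 6.67 = 13.43 dB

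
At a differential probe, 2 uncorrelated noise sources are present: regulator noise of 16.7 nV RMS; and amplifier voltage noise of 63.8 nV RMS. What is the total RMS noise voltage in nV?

Uncorrelated sources add in power (mean-square): V_tot = √(ΣV_i²)
V_tot = √[(1.67×10⁻⁸)² + (6.38×10⁻⁸)²] = 6.59×10⁻⁸ V = 65.9 nV

65.9 nV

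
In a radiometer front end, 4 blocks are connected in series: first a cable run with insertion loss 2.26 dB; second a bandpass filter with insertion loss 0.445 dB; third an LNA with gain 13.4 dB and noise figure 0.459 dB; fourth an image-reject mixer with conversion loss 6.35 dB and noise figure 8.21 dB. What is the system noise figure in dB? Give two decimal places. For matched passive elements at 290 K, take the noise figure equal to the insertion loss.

4.07 dB

Convert to linear (a loss of L dB is a gain of −L dB): F_i = 10^(NF_i/10), G_i = 10^(G_i,dB/10)
  Stage 1: F_1 = 10^(2.26/10) = 1.683, G_1 = 10^(−2.26/10) = 0.5943
  Stage 2: F_2 = 10^(0.445/10) = 1.108, G_2 = 10^(−0.445/10) = 0.9026
  Stage 3: F_3 = 10^(0.459/10) = 1.111, G_3 = 10^(13.4/10) = 21.88
  Stage 4: F_4 = 10^(8.21/10) = 6.622, G_4 = 10^(−6.35/10) = 0.2317
Friis cascade:
  F = 1.683 + (1.108 − 1)/0.5943 + (1.111 − 1)/0.5364 + (6.622 − 1)/11.74 = 2.551
NF = 10 log₁₀(2.551) = 4.07 dB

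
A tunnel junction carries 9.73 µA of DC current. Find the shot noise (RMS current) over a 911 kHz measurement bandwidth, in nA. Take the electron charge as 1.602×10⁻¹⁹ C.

I_n = √(2qI·B)
2qI·B = 2 × 1.602×10⁻¹⁹ × 9.73×10⁻⁶ × 9.11×10⁵ = 2.84×10⁻¹⁸ A²
I_n = √(2.84×10⁻¹⁸) = 1.69×10⁻⁹ A = 1.69 nA

1.69 nA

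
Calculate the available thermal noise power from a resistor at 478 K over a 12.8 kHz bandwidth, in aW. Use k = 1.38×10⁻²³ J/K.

P_n = kTB = 1.38×10⁻²³ × 478 × 1.28×10⁴ = 8.44×10⁻¹⁷ W = 84.4 aW

84.4 aW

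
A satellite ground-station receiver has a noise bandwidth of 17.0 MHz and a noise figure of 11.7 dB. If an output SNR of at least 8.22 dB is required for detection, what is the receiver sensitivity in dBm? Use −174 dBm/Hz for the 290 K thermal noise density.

Sensitivity = −174 + 10 log₁₀(B) + NF + SNR_min
= −174 + 72.3 + 11.7 + 8.22
= −81.78 dBm → −81.8 dBm

−81.8 dBm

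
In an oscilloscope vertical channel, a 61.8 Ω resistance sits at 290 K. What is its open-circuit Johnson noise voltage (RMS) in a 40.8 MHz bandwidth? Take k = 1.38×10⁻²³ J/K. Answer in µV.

6.35 µV

V_n = √(4kTRB)
4kTRB = 4 × 1.38×10⁻²³ × 290 × 6.18×10¹ × 4.08×10⁷ = 4.04×10⁻¹¹ V²
V_n = √(4.04×10⁻¹¹) = 6.35×10⁻⁶ V = 6.35 µV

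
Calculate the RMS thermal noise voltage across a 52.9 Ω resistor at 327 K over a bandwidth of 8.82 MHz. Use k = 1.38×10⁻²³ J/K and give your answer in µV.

2.90 µV

V_n = √(4kTRB)
4kTRB = 4 × 1.38×10⁻²³ × 327 × 5.29×10¹ × 8.82×10⁶ = 8.42×10⁻¹² V²
V_n = √(8.42×10⁻¹²) = 2.90×10⁻⁶ V = 2.90 µV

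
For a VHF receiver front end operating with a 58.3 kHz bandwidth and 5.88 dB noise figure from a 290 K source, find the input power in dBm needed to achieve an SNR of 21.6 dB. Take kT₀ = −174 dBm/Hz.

−98.9 dBm

Sensitivity = −174 + 10 log₁₀(B) + NF + SNR_min
= −174 + 47.66 + 5.88 + 21.6
= −98.86 dBm → −98.9 dBm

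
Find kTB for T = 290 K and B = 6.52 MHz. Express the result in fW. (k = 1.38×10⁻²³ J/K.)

26.1 fW

P_n = kTB = 1.38×10⁻²³ × 290 × 6.52×10⁶ = 2.61×10⁻¹⁴ W = 26.1 fW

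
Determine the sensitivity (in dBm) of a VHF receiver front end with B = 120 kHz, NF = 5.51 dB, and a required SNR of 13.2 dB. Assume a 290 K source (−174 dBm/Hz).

Sensitivity = −174 + 10 log₁₀(B) + NF + SNR_min
= −174 + 50.79 + 5.51 + 13.2
= −104.50 dBm → −104.5 dBm

−104.5 dBm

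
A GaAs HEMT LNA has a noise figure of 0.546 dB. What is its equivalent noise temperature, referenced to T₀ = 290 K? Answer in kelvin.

38.9 K

F = 10^(0.546/10) = 1.13397
T_e = (F − 1)·T₀ = (1.13397 − 1) × 290 = 38.9 K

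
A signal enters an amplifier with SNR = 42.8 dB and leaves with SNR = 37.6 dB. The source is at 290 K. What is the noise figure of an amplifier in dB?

NF (dB) = SNR_in(dB) − SNR_out(dB) when the source is at T₀
NF = 42.8 − 37.6 = 5.2 dB

5.2 dB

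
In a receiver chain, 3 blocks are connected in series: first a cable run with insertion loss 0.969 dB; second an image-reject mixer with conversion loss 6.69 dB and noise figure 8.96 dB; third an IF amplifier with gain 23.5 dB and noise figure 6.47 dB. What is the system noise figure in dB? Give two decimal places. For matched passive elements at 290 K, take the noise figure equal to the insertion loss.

14.75 dB

Convert to linear (a loss of L dB is a gain of −L dB): F_i = 10^(NF_i/10), G_i = 10^(G_i,dB/10)
  Stage 1: F_1 = 10^(0.969/10) = 1.250, G_1 = 10^(−0.969/10) = 0.8000
  Stage 2: F_2 = 10^(8.96/10) = 7.870, G_2 = 10^(−6.69/10) = 0.2143
  Stage 3: F_3 = 10^(6.47/10) = 4.436, G_3 = 10^(23.5/10) = 223.9
Friis cascade:
  F = 1.250 + (7.870 − 1)/0.8000 + (4.436 − 1)/0.1714 = 29.88
NF = 10 log₁₀(29.88) = 14.75 dB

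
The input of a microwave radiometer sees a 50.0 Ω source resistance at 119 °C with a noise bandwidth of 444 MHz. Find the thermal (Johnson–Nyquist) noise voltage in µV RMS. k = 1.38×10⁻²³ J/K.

T = 119 °C + 273.15 = 392.15 K
V_n = √(4kTRB)
4kTRB = 4 × 1.38×10⁻²³ × 392.15 × 5.00×10¹ × 4.44×10⁸ = 4.81×10⁻¹⁰ V²
V_n = √(4.81×10⁻¹⁰) = 2.19×10⁻⁵ V = 21.9 µV

21.9 µV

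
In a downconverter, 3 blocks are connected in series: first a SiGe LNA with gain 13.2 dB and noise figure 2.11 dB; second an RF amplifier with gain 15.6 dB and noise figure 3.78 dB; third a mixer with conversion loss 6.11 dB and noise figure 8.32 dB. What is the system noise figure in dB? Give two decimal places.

2.30 dB

Convert to linear (a loss of L dB is a gain of −L dB): F_i = 10^(NF_i/10), G_i = 10^(G_i,dB/10)
  Stage 1: F_1 = 10^(2.11/10) = 1.626, G_1 = 10^(13.2/10) = 20.89
  Stage 2: F_2 = 10^(3.78/10) = 2.388, G_2 = 10^(15.6/10) = 36.31
  Stage 3: F_3 = 10^(8.32/10) = 6.792, G_3 = 10^(−6.11/10) = 0.2449
Friis cascade:
  F = 1.626 + (2.388 − 1)/20.89 + (6.792 − 1)/758.6 = 1.700
NF = 10 log₁₀(1.700) = 2.30 dB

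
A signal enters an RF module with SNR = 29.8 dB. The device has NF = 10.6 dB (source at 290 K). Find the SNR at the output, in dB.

19.2 dB

By definition F = SNR_in/SNR_out, so in dB: SNR_out = SNR_in − NF
SNR_out = 29.8 − 10.6 = 19.2 dB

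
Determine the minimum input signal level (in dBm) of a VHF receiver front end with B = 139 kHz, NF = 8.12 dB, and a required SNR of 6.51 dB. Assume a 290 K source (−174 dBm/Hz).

Sensitivity = −174 + 10 log₁₀(B) + NF + SNR_min
= −174 + 51.43 + 8.12 + 6.51
= −107.94 dBm → −107.9 dBm

−107.9 dBm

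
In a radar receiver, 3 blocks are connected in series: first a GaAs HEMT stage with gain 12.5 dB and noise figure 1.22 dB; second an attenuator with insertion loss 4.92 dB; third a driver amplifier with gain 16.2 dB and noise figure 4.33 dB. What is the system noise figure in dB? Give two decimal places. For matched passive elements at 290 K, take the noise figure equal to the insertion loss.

2.41 dB

Convert to linear (a loss of L dB is a gain of −L dB): F_i = 10^(NF_i/10), G_i = 10^(G_i,dB/10)
  Stage 1: F_1 = 10^(1.22/10) = 1.324, G_1 = 10^(12.5/10) = 17.78
  Stage 2: F_2 = 10^(4.92/10) = 3.105, G_2 = 10^(−4.92/10) = 0.3221
  Stage 3: F_3 = 10^(4.33/10) = 2.710, G_3 = 10^(16.2/10) = 41.69
Friis cascade:
  F = 1.324 + (3.105 − 1)/17.78 + (2.710 − 1)/5.728 = 1.741
NF = 10 log₁₀(1.741) = 2.41 dB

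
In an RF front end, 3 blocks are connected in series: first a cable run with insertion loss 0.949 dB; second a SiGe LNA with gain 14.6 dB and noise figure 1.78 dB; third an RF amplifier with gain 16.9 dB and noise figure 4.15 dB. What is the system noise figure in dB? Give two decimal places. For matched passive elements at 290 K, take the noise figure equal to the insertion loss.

Convert to linear (a loss of L dB is a gain of −L dB): F_i = 10^(NF_i/10), G_i = 10^(G_i,dB/10)
  Stage 1: F_1 = 10^(0.949/10) = 1.244, G_1 = 10^(−0.949/10) = 0.8037
  Stage 2: F_2 = 10^(1.78/10) = 1.507, G_2 = 10^(14.6/10) = 28.84
  Stage 3: F_3 = 10^(4.15/10) = 2.600, G_3 = 10^(16.9/10) = 48.98
Friis cascade:
  F = 1.244 + (1.507 − 1)/0.8037 + (2.600 − 1)/23.18 = 1.944
NF = 10 log₁₀(1.944) = 2.89 dB

2.89 dB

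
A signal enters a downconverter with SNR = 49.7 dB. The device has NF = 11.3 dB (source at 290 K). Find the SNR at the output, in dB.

By definition F = SNR_in/SNR_out, so in dB: SNR_out = SNR_in − NF
SNR_out = 49.7 − 11.3 = 38.4 dB

38.4 dB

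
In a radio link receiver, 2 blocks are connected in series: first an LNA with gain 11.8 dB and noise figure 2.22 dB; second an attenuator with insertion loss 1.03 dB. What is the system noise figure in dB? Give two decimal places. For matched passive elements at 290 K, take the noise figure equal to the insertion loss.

2.27 dB

Convert to linear (a loss of L dB is a gain of −L dB): F_i = 10^(NF_i/10), G_i = 10^(G_i,dB/10)
  Stage 1: F_1 = 10^(2.22/10) = 1.667, G_1 = 10^(11.8/10) = 15.14
  Stage 2: F_2 = 10^(1.03/10) = 1.268, G_2 = 10^(−1.03/10) = 0.7889
Friis cascade:
  F = 1.667 + (1.268 − 1)/15.14 = 1.685
NF = 10 log₁₀(1.685) = 2.27 dB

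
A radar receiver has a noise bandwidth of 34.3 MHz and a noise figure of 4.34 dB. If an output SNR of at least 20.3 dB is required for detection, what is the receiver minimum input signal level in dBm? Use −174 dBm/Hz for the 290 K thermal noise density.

Sensitivity = −174 + 10 log₁₀(B) + NF + SNR_min
= −174 + 75.35 + 4.34 + 20.3
= −74.01 dBm → −74.0 dBm

−74.0 dBm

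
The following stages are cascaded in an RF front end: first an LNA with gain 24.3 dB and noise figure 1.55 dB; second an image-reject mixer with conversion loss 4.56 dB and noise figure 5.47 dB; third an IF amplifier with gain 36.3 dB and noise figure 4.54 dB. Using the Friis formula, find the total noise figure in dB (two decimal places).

1.64 dB

Convert to linear (a loss of L dB is a gain of −L dB): F_i = 10^(NF_i/10), G_i = 10^(G_i,dB/10)
  Stage 1: F_1 = 10^(1.55/10) = 1.429, G_1 = 10^(24.3/10) = 269.2
  Stage 2: F_2 = 10^(5.47/10) = 3.524, G_2 = 10^(−4.56/10) = 0.3499
  Stage 3: F_3 = 10^(4.54/10) = 2.844, G_3 = 10^(36.3/10) = 4266
Friis cascade:
  F = 1.429 + (3.524 − 1)/269.2 + (2.844 − 1)/94.19 = 1.458
NF = 10 log₁₀(1.458) = 1.64 dB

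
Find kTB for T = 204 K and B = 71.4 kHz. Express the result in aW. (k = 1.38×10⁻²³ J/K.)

P_n = kTB = 1.38×10⁻²³ × 204 × 7.14×10⁴ = 2.01×10⁻¹⁶ W = 201 aW

201 aW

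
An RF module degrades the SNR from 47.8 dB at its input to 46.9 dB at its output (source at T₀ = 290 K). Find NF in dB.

0.9 dB

NF (dB) = SNR_in(dB) − SNR_out(dB) when the source is at T₀
NF = 47.8 − 46.9 = 0.9 dB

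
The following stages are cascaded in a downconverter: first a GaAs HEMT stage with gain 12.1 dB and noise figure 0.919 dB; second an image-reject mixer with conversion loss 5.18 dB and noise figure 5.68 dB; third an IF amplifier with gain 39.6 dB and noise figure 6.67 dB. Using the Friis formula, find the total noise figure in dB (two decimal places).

3.31 dB

Convert to linear (a loss of L dB is a gain of −L dB): F_i = 10^(NF_i/10), G_i = 10^(G_i,dB/10)
  Stage 1: F_1 = 10^(0.919/10) = 1.236, G_1 = 10^(12.1/10) = 16.22
  Stage 2: F_2 = 10^(5.68/10) = 3.698, G_2 = 10^(−5.18/10) = 0.3034
  Stage 3: F_3 = 10^(6.67/10) = 4.645, G_3 = 10^(39.6/10) = 9120
Friis cascade:
  F = 1.236 + (3.698 − 1)/16.22 + (4.645 − 1)/4.920 = 2.143
NF = 10 log₁₀(2.143) = 3.31 dB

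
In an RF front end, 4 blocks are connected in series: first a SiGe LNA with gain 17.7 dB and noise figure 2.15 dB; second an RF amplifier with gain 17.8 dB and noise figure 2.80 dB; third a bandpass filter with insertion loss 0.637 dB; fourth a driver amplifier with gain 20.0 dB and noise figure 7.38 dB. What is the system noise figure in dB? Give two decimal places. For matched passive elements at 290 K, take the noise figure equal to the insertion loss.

2.19 dB

Convert to linear (a loss of L dB is a gain of −L dB): F_i = 10^(NF_i/10), G_i = 10^(G_i,dB/10)
  Stage 1: F_1 = 10^(2.15/10) = 1.641, G_1 = 10^(17.7/10) = 58.88
  Stage 2: F_2 = 10^(2.80/10) = 1.905, G_2 = 10^(17.8/10) = 60.26
  Stage 3: F_3 = 10^(0.637/10) = 1.158, G_3 = 10^(−0.637/10) = 0.8636
  Stage 4: F_4 = 10^(7.38/10) = 5.470, G_4 = 10^(20.0/10) = 100.0
Friis cascade:
  F = 1.641 + (1.905 − 1)/58.88 + (1.158 − 1)/3548 + (5.470 − 1)/3064 = 1.657
NF = 10 log₁₀(1.657) = 2.19 dB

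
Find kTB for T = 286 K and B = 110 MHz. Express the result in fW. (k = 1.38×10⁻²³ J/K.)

P_n = kTB = 1.38×10⁻²³ × 286 × 1.10×10⁸ = 4.34×10⁻¹³ W = 434 fW

434 fW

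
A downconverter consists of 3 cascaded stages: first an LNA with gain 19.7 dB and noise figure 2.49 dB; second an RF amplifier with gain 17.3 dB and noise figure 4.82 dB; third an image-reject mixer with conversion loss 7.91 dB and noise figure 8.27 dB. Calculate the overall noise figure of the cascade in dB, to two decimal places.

Convert to linear (a loss of L dB is a gain of −L dB): F_i = 10^(NF_i/10), G_i = 10^(G_i,dB/10)
  Stage 1: F_1 = 10^(2.49/10) = 1.774, G_1 = 10^(19.7/10) = 93.33
  Stage 2: F_2 = 10^(4.82/10) = 3.034, G_2 = 10^(17.3/10) = 53.70
  Stage 3: F_3 = 10^(8.27/10) = 6.714, G_3 = 10^(−7.91/10) = 0.1618
Friis cascade:
  F = 1.774 + (3.034 − 1)/93.33 + (6.714 − 1)/5012 = 1.797
NF = 10 log₁₀(1.797) = 2.55 dB

2.55 dB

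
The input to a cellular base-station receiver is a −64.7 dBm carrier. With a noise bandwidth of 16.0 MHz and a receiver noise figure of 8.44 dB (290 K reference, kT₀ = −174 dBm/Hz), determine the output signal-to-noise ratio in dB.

28.8 dB

Noise floor: N = −174 + 10 log₁₀(B) + NF
10 log₁₀(1.60×10⁷) = 72.04 dB
N = −174 + 72.04 + 8.44 = −93.52 dBm
SNR = P_sig − N = −64.7 − (−93.52) = 28.82 dB → 28.8 dB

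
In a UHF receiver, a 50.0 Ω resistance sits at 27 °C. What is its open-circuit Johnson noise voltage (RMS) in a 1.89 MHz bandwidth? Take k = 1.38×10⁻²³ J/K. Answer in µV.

T = 27 °C + 273.15 = 300.15 K
V_n = √(4kTRB)
4kTRB = 4 × 1.38×10⁻²³ × 300.15 × 5.00×10¹ × 1.89×10⁶ = 1.57×10⁻¹² V²
V_n = √(1.57×10⁻¹²) = 1.25×10⁻⁶ V = 1.25 µV

1.25 µV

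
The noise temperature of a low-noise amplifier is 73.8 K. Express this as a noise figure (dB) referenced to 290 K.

F = 1 + T_e/T₀ = 1 + 73.8/290 = 1.25448
NF = 10 log₁₀(1.25448) = 0.985 dB

0.985 dB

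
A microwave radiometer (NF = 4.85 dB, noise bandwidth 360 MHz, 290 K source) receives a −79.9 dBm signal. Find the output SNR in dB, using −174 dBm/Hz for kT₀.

Noise floor: N = −174 + 10 log₁₀(B) + NF
10 log₁₀(3.60×10⁸) = 85.56 dB
N = −174 + 85.56 + 4.85 = −83.59 dBm
SNR = P_sig − N = −79.9 − (−83.59) = 3.69 dB → 3.7 dB

3.7 dB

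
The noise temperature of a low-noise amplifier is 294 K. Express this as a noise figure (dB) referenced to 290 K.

3.04 dB

F = 1 + T_e/T₀ = 1 + 294/290 = 2.01379
NF = 10 log₁₀(2.01379) = 3.04 dB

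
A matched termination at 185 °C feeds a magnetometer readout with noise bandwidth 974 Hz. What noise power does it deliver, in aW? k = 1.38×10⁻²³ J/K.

6.16 aW

T = 185 °C + 273.15 = 458.15 K
P_n = kTB = 1.38×10⁻²³ × 458.15 × 9.74×10² = 6.16×10⁻¹⁸ W = 6.16 aW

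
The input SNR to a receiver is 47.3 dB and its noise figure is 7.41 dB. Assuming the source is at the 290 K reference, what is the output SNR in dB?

By definition F = SNR_in/SNR_out, so in dB: SNR_out = SNR_in − NF
SNR_out = 47.3 − 7.41 = 39.89 dB

39.89 dB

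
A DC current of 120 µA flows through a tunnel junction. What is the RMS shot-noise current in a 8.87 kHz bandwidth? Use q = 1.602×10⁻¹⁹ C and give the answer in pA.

I_n = √(2qI·B)
2qI·B = 2 × 1.602×10⁻¹⁹ × 1.20×10⁻⁴ × 8.87×10³ = 3.41×10⁻¹⁹ A²
I_n = √(3.41×10⁻¹⁹) = 5.84×10⁻¹⁰ A = 584 pA

584 pA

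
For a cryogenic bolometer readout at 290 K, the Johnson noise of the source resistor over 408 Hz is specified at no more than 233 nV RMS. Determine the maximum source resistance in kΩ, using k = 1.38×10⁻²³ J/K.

8.31 kΩ

Johnson–Nyquist: V_n = √(4kTRB) ⇒ R = V_n² / (4kTB)
4kTB = 4 × 1.38×10⁻²³ × 290 × 4.08×10² = 6.53×10⁻¹⁸
R = (2.33×10⁻⁷)² / 6.53×10⁻¹⁸ = 8.31×10³ Ω = 8.31 kΩ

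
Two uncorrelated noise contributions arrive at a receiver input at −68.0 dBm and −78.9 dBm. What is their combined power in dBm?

Convert to linear, add, convert back:
P₁ = 1.58×10⁻¹⁰ W, P₂ = 1.29×10⁻¹¹ W
P_tot = 1.71×10⁻¹⁰ W → 10 log₁₀(P_tot / 10⁻³) = −67.7 dBm

−67.7 dBm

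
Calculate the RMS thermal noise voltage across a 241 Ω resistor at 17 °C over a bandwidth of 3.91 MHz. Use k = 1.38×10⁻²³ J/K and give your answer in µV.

3.88 µV

T = 17 °C + 273.15 = 290.15 K
V_n = √(4kTRB)
4kTRB = 4 × 1.38×10⁻²³ × 290.15 × 2.41×10² × 3.91×10⁶ = 1.51×10⁻¹¹ V²
V_n = √(1.51×10⁻¹¹) = 3.88×10⁻⁶ V = 3.88 µV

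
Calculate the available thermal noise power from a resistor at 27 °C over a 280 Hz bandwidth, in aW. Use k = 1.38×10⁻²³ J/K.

T = 27 °C + 273.15 = 300.15 K
P_n = kTB = 1.38×10⁻²³ × 300.15 × 2.80×10² = 1.16×10⁻¹⁸ W = 1.16 aW

1.16 aW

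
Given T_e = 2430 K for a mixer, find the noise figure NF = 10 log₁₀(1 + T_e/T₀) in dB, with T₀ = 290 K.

9.72 dB

F = 1 + T_e/T₀ = 1 + 2430/290 = 9.37931
NF = 10 log₁₀(9.37931) = 9.72 dB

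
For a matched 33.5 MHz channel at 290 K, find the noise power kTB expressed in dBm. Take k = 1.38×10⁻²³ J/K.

P_n = kTB = 1.38×10⁻²³ × 290 × 3.35×10⁷ = 1.34×10⁻¹³ W
In dBm: 10 log₁₀(1.34×10⁻¹³ / 10⁻³) = −98.7 dBm

−98.7 dBm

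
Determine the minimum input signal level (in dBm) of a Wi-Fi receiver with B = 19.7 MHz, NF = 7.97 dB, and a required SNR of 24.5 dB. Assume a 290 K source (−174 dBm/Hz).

−68.6 dBm

Sensitivity = −174 + 10 log₁₀(B) + NF + SNR_min
= −174 + 72.94 + 7.97 + 24.5
= −68.59 dBm → −68.6 dBm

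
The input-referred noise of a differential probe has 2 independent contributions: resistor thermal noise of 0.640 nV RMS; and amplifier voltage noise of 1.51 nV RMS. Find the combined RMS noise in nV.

Uncorrelated sources add in power (mean-square): V_tot = √(ΣV_i²)
V_tot = √[(6.40×10⁻¹⁰)² + (1.51×10⁻⁹)²] = 1.64×10⁻⁹ V = 1.64 nV

1.64 nV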